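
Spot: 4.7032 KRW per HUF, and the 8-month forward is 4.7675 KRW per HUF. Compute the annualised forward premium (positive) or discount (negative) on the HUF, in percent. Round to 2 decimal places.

T = 8/12 years.
Period premium: (4.7675 − 4.7032)/4.7032 = 0.0136715.
×(1/T) gives 2.05% p.a.

+2.05%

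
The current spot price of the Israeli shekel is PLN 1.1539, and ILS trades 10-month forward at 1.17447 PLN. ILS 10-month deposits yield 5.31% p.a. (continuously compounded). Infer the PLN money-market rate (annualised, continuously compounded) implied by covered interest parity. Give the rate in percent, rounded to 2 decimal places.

7.43%

T = 10/12 years.
F/S = 1.17447/1.1539 = 1.0178265 = (growth of PLN) / (growth of ILS).
ILS growth factor: e^(0.0531×10/12) = 1.0452436.
So the PLN growth factor = 1.0638766.
r = ln(1.0638766)/(10/12) = 0.074303 → 7.43%.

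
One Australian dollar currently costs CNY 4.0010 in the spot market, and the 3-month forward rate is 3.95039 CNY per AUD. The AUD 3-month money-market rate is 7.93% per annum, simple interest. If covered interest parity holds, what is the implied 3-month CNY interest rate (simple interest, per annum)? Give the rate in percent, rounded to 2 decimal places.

T = 3/12 years.
F/S = 3.95039/4.001 = 0.9873507 = (growth of CNY) / (growth of AUD).
The AUD side grows by 1 + 0.0793×3/12 = 1.019825.
So the CNY growth factor = 1.0069249.
(1.0069249 − 1)/T = 0.027700, i.e. 2.77%.

2.77%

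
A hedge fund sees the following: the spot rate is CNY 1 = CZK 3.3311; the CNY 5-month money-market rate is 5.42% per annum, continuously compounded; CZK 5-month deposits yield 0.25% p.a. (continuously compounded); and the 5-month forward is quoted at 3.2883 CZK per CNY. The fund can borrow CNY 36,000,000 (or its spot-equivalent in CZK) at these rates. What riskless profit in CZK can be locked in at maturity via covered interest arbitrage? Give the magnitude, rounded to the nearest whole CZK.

T = 5/12 years.
Invest the CNY and cover forward: 36,000,000 × 1.0228402673 × 3.2883 = CZK 121,082,603.43.
Convert at spot and invest in CZK: 36,000,000 × 3.3311 × 1.00104220939 = CZK 120,044,581.33.
The quoted forward overvalues CNY, so borrow CZK, buy CNY at spot, deposit the CNY at 5.42%, and sell the proceeds forward at 3.2883.
Arbitrage profit = |121,082,603.43 − 120,044,581.33| = CZK 1,038,022.

CZK 1,038,022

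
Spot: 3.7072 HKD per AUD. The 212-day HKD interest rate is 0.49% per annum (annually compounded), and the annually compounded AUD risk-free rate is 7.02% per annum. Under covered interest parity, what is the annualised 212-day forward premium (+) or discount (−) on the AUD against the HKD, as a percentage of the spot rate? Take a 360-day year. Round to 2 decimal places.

-6.18%

T = 212/360 years.
CIP forward (HKD per AUD) = 3.7072 × 1.0028827/1.0407624 = 3.5722724.
Annualised premium = (F − S)/S × (1/T) = (3.5722724 − 3.7072)/3.7072 ÷ (212/360) = -6.18%.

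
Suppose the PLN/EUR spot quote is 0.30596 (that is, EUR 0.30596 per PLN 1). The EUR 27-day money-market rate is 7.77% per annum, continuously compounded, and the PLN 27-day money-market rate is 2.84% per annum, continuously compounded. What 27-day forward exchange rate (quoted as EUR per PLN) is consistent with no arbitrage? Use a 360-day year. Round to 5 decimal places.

0.30709

T = 27/360 years.
EUR growth factor: e^(0.0777×27/360) = 1.0058445.
PLN accumulates by e^(0.0284×27/360) = 1.0021323.
CIP: F = S · (grow EUR)/(grow PLN) = 0.30596 × 1.0058445/1.0021323 = 0.3070934 EUR per PLN.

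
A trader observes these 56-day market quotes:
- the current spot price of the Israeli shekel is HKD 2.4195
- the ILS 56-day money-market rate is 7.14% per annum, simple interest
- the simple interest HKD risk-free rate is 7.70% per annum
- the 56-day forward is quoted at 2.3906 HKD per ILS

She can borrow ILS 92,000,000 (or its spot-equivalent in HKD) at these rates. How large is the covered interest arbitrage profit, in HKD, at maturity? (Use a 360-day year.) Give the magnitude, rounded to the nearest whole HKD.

HKD 2,882,235

T = 56/360 years.
Keep in ILS, deliver into the forward: 92,000,000·1.01110666667·2.3906 = HKD 222,377,946.96.
Swap to HKD now, deposit: 92,000,000·2.4195·1.01197777778 = HKD 225,260,181.47.
The quoted forward undervalues ILS, so borrow ILS, convert to HKD at spot, deposit the HKD at 7.70%, and buy ILS forward at 2.3906 to cover the loan.
The gap between the two covered legs is HKD 2,882,235.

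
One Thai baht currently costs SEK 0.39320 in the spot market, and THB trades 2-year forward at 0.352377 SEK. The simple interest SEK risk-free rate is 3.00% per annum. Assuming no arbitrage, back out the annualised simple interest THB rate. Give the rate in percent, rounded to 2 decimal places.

T = 2 years.
F/S = 0.352377/0.3932 = 0.8961775 = (growth of SEK) / (growth of THB).
The SEK side grows by 1 + 0.0300×2 = 1.060000.
So the THB growth factor = 1.1828014.
(1.1828014 − 1)/T = 0.091401, i.e. 9.14%.

9.14%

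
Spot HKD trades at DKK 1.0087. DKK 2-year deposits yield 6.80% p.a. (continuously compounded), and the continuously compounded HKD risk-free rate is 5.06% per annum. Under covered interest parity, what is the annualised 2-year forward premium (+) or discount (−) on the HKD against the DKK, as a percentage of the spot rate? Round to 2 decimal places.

T = 2 years.
No-arbitrage forward: 1.0087 × 1.1456819 / 1.1064979 = 1.0444207 DKK/HKD.
(F − S)/S ÷ T = (1.0444207 − 1.0087)/1.0087/2 = 0.017706 → 1.77%.

+1.77%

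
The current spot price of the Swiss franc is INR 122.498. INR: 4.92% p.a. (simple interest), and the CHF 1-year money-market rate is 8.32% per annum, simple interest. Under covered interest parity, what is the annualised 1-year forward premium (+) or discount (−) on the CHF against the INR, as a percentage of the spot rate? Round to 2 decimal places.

-3.14%

T = 1 year.
CIP forward (INR per CHF) = 122.498 × 1.049200/1.083200 = 118.652974.
(F − S)/S ÷ T = (118.652974 − 122.498)/122.498/1 = -0.031388 → -3.14%.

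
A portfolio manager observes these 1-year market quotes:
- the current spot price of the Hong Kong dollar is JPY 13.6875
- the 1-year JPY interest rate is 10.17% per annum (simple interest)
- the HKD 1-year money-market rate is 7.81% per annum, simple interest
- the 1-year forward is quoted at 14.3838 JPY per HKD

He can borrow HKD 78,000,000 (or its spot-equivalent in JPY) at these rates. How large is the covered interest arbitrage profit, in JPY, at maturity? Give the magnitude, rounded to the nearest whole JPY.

T = 1 year.
Invest the HKD and cover forward: 78,000,000 × 1.078100 × 14.3838 = JPY 1,209,559,632.84.
Convert at spot and invest in JPY: 78,000,000 × 13.6875 × 1.101700 = JPY 1,176,202,462.50.
The quoted forward overvalues HKD, so borrow JPY, buy HKD at spot, deposit the HKD at 7.81%, and sell the proceeds forward at 14.3838.
Arbitrage profit = |1,209,559,632.84 − 1,176,202,462.50| = JPY 33,357,170.

JPY 33,357,170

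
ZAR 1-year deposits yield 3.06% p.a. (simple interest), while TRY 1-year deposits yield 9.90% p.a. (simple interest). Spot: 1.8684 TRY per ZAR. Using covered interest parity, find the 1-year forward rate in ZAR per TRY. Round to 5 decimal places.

T = 1 year.
TRY accumulates by 1 + 0.0990×1 = 1.099000.
Growth of 1 ZAR over T: 1 + 0.0306×1 = 1.030600.
So F = 1.8684 × 1.099000 / 1.030600 = 1.992404 (TRY/ZAR).
Quoted the other way: 1/1.992404 = 0.50191 ZAR per TRY.

0.50191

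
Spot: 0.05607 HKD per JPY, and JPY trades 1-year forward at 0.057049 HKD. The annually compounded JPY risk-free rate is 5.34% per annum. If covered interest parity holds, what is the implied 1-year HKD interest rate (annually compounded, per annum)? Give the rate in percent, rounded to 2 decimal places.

7.18%

T = 1 year.
F/S = 0.057049/0.05607 = 1.0174603 = (growth of HKD) / (growth of JPY).
The JPY side grows by (1 + 0.0534)^1 = 1.053400.
Hence g_HKD = 1.0717927.
r = 1.0717927^(1/1) − 1 = 0.071793 → 7.18%.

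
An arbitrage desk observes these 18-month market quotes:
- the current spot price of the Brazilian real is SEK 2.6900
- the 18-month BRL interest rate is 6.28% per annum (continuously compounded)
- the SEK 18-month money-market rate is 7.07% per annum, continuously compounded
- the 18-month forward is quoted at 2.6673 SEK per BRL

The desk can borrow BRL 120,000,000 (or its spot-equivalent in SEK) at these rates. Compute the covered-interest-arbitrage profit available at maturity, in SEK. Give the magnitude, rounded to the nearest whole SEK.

T = 18/12 years.
Route A — deposit BRL, sell forward: 120,000,000 × 1.09877947984 × 2.6673 = SEK 351,692,940.79.
Route B — convert at spot, deposit SEK: 120,000,000 × 2.6900 × 1.11187746899 = SEK 358,914,046.99.
The quoted forward undervalues BRL, so borrow BRL, convert to SEK at spot, deposit the SEK at 7.07%, and buy BRL forward at 2.6673 to cover the loan.
Arbitrage profit = |351,692,940.79 − 358,914,046.99| = SEK 7,221,106.

SEK 7,221,106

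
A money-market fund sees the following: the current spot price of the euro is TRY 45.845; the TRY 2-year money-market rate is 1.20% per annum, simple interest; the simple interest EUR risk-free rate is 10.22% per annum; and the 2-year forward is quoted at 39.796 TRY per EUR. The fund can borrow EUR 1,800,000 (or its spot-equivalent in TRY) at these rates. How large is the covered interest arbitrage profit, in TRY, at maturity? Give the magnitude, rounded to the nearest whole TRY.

TRY 1,773,040

T = 2 years.
Invest the EUR and cover forward: 1,800,000 × 1.204400 × 39.796 = TRY 86,274,544.32.
Convert at spot and invest in TRY: 1,800,000 × 45.845 × 1.024000 = TRY 84,501,504.00.
The quoted forward overvalues EUR, so borrow TRY, buy EUR at spot, deposit the EUR at 10.22%, and sell the proceeds forward at 39.796.
Arbitrage profit = |86,274,544.32 − 84,501,504.00| = TRY 1,773,040.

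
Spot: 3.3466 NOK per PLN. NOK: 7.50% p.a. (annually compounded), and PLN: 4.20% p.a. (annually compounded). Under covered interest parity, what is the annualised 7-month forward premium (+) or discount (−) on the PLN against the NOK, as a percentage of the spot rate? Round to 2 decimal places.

+3.15%

T = 7/12 years.
CIP forward (NOK per PLN) = 3.3466 × 1.0430896/1.0242898 = 3.4080234.
Annualised premium = (F − S)/S × (1/T) = (3.4080234 − 3.3466)/3.3466 ÷ (7/12) = 3.15%.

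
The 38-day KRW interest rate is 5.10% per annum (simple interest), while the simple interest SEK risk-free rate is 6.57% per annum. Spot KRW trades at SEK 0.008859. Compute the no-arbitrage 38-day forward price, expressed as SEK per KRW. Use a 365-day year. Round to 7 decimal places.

0.0088725

T = 38/365 years.
SEK accumulates by 1 + 0.0657×38/365 = 1.006840.
Growth of 1 KRW over T: 1 + 0.0510×38/365 = 1.0053096.
So F = 0.008859 × 1.006840 / 1.0053096 = 0.008872486 (SEK/KRW).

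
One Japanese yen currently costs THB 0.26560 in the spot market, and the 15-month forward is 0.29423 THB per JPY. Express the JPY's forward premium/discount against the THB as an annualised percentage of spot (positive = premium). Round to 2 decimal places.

+8.62%

T = 15/12 years.
Period premium: (0.29423 − 0.2656)/0.2656 = 0.1077937.
×(1/T) gives 8.62% p.a.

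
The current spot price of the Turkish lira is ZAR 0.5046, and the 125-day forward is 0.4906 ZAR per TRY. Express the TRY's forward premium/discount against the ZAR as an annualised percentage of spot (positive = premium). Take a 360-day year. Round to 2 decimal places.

T = 125/360 years.
TRY trades forward at -2.77447% vs spot over the period.
Per annum: -0.0277447 / (125/360) = -0.079905 = -7.99%.

-7.99%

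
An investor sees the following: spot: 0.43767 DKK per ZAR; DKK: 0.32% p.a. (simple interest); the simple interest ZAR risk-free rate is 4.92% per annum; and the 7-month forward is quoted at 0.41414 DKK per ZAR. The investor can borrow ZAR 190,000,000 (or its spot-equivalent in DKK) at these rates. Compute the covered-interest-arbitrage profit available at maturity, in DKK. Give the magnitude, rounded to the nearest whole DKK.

DKK 2,367,622

T = 7/12 years.
Invest the ZAR and cover forward: 190,000,000 × 1.028700 × 0.41414 = DKK 80,944,905.42.
Convert at spot and invest in DKK: 190,000,000 × 0.43767 × 1.0018666667 = DKK 83,312,526.96.
The quoted forward undervalues ZAR, so borrow ZAR, convert to DKK at spot, deposit the DKK at 0.32%, and buy ZAR forward at 0.41414 to cover the loan.
Profit = 83,312,526.96 − 80,944,905.42 = DKK 2,367,622.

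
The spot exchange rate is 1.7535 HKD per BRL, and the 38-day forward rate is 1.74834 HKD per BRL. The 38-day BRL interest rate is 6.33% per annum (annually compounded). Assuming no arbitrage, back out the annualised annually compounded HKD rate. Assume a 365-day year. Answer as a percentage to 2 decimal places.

3.36%

T = 38/365 years.
CIP gives F = S · g_HKD/g_BRL, so g_HKD/g_BRL = 1.74834/1.7535 = 0.9970573.
BRL growth factor: (1 + 0.0633)^(38/365) = 1.0064104.
Hence g_HKD = 1.0034488.
Annualise: 1.0034488^(365/38) − 1 = 0.033623 = 3.36%.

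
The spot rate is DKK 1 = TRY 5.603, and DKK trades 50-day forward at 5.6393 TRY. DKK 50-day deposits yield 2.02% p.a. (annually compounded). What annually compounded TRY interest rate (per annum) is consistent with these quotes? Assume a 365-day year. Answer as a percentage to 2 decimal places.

6.94%

T = 50/365 years.
CIP gives F = S · g_TRY/g_DKK, so g_TRY/g_DKK = 5.6393/5.603 = 1.0064787.
The DKK side grows by (1 + 0.0202)^(50/365) = 1.0027433.
So the TRY growth factor = 1.0092398.
Annualise: 1.0092398^(365/50) − 1 = 0.069446 = 6.94%.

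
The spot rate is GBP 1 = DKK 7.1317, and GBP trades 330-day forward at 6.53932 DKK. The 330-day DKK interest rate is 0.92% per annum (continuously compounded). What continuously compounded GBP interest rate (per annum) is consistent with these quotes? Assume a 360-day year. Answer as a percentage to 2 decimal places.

10.38%

T = 330/360 years.
F/S = 6.53932/7.1317 = 0.9169371 = (growth of DKK) / (growth of GBP).
The DKK side grows by e^(0.0092×330/360) = 1.008469.
So the GBP growth factor = 1.0998235.
r = ln(1.0998235)/(330/360) = 0.103800 → 10.38%.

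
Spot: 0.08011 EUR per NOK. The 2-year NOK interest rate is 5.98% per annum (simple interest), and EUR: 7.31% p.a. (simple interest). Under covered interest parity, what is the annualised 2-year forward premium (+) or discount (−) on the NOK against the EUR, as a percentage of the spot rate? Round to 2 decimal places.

T = 2 years.
F = S · g_EUR/g_NOK = 0.08011 × 1.146200/1.119600 = 0.08201329.
(F − S)/S ÷ T = (0.08201329 − 0.08011)/0.08011/2 = 0.011879 → 1.19%.

+1.19%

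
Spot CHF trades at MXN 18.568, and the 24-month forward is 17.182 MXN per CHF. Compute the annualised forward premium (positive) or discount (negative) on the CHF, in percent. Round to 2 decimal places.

-3.73%

T = 2 years.
Period premium: (17.182 − 18.568)/18.568 = -0.0746445.
Per annum: -0.0746445 / 2 = -0.037322 = -3.73%.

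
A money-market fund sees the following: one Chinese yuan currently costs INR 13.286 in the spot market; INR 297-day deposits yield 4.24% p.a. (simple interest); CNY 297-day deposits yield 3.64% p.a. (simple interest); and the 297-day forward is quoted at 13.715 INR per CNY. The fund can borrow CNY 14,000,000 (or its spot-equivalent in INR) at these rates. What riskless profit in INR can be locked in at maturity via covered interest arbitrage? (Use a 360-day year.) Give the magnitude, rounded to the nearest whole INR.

T = 297/360 years.
Invest the CNY and cover forward: 14,000,000 × 1.030030 × 13.715 = INR 197,776,060.30.
Convert at spot and invest in INR: 14,000,000 × 13.286 × 1.034980 = INR 192,510,419.92.
The quoted forward overvalues CNY, so borrow INR, buy CNY at spot, deposit the CNY at 3.64%, and sell the proceeds forward at 13.715.
Profit = 197,776,060.30 − 192,510,419.92 = INR 5,265,640.

INR 5,265,640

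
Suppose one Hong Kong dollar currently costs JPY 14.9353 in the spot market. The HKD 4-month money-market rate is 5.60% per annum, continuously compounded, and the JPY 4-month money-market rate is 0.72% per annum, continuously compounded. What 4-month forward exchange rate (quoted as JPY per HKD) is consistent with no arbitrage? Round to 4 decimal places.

14.6943

T = 4/12 years.
JPY growth factor: e^(0.0072×4/12) = 1.00240288.
HKD accumulates by e^(0.0560×4/12) = 1.01884198.
So F = 14.9353 × 1.00240288 / 1.01884198 = 14.694318 (JPY/HKD).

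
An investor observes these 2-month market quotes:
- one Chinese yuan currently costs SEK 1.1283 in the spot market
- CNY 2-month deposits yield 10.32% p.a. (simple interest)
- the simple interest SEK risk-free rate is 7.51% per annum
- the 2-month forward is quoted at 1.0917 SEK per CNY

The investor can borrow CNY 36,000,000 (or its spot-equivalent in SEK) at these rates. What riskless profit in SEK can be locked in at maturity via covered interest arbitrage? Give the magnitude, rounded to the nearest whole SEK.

SEK 1,150,031

T = 2/12 years.
Route A — deposit CNY, sell forward: 36,000,000 × 1.017200 × 1.0917 = SEK 39,977,180.64.
Route B — convert at spot, deposit SEK: 36,000,000 × 1.1283 × 1.0125166667 = SEK 41,127,211.98.
The quoted forward undervalues CNY, so borrow CNY, convert to SEK at spot, deposit the SEK at 7.51%, and buy CNY forward at 1.0917 to cover the loan.
Arbitrage profit = |39,977,180.64 − 41,127,211.98| = SEK 1,150,031.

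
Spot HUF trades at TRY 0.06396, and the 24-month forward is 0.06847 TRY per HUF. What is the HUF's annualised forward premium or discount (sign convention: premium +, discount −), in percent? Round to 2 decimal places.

+3.53%

T = 2 years.
(F − S)/S = (0.06847 − 0.06396)/0.06396 = 0.0705128.
Per annum: 0.0705128 / 2 = 0.035256 = 3.53%.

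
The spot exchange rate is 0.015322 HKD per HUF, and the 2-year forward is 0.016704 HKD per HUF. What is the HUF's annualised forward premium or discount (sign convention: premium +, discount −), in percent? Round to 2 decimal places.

T = 2 years.
Period premium: (0.016704 − 0.015322)/0.015322 = 0.0901971.
×(1/T) gives 4.51% p.a.

+4.51%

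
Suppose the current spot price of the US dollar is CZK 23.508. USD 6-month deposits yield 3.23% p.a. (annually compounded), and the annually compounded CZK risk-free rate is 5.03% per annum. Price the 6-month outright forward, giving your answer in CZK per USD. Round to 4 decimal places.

23.7121

T = 6/12 years.
CZK growth factor: (1 + 0.0503)^(6/12) = 1.02484145.
USD growth factor: (1 + 0.0323)^(6/12) = 1.01602165.
CIP: F = S · (grow CZK)/(grow USD) = 23.508 × 1.02484145/1.01602165 = 23.712066 CZK per USD.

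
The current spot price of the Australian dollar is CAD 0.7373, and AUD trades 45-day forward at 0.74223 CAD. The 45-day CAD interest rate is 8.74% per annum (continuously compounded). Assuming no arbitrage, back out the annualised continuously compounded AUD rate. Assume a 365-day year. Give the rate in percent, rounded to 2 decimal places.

3.33%

T = 45/365 years.
By CIP, F/S equals the CAD-to-AUD growth ratio: 0.74223/0.7373 = 1.0066866.
CAD growth factor: e^(0.0874×45/365) = 1.0108336.
That pins the AUD growth at 1.0041195.
Take logs: ln 1.0041195 / (45/365) = 0.033345, so 3.33%.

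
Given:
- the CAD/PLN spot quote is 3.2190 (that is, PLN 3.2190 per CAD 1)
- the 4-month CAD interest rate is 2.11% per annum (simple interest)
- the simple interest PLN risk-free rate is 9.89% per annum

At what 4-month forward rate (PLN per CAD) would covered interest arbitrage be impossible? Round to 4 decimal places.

3.3019

T = 4/12 years.
PLN accumulates by 1 + 0.0989×4/12 = 1.0329667.
Growth of 1 CAD over T: 1 + 0.0211×4/12 = 1.0070333.
CIP: F = S · (grow PLN)/(grow CAD) = 3.219 × 1.0329667/1.0070333 = 3.301897 PLN per CAD.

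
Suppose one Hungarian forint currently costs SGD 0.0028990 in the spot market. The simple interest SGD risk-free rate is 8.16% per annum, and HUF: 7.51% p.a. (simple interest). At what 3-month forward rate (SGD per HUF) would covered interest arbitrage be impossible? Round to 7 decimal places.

T = 3/12 years.
Growth of 1 SGD over T: 1 + 0.0816×3/12 = 1.020400.
Growth of 1 HUF over T: 1 + 0.0751×3/12 = 1.018775.
So F = 0.002899 × 1.020400 / 1.018775 = 0.002903624 (SGD/HUF).

0.0029036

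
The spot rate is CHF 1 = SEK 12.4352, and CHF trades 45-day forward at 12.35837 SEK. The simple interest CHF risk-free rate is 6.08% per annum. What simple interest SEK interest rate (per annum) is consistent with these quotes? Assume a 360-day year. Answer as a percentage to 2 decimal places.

T = 45/360 years.
By CIP, F/S equals the SEK-to-CHF growth ratio: 12.35837/12.4352 = 0.9938216.
The CHF side grows by 1 + 0.0608×45/360 = 1.007600.
So the SEK growth factor = 1.0013746.
(1.0013746 − 1)/T = 0.010997, i.e. 1.10%.

1.10%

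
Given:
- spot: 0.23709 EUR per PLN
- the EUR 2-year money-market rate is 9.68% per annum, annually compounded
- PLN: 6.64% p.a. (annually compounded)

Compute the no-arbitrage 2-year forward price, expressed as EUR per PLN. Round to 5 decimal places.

T = 2 years.
EUR growth factor: (1 + 0.0968)^2 = 1.2029702.
Growth of 1 PLN over T: (1 + 0.0664)^2 = 1.137209.
CIP: F = S · (grow EUR)/(grow PLN) = 0.23709 × 1.2029702/1.137209 = 0.2508002 EUR per PLN.

0.25080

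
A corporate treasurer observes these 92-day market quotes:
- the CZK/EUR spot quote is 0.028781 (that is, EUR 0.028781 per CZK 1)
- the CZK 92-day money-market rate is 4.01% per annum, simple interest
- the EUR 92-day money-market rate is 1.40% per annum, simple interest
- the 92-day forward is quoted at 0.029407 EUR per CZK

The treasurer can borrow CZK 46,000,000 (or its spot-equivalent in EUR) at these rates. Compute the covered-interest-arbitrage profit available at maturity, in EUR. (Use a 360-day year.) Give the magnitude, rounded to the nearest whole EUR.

T = 92/360 years.
Route A — deposit CZK, sell forward: 46,000,000 × 1.010247778 × 0.029407 = EUR 1,366,584.39.
Route B — convert at spot, deposit EUR: 46,000,000 × 0.028781 × 1.003577778 = EUR 1,328,662.71.
The quoted forward overvalues CZK, so borrow EUR, buy CZK at spot, deposit the CZK at 4.01%, and sell the proceeds forward at 0.029407.
Profit = 1,366,584.39 − 1,328,662.71 = EUR 37,922.

EUR 37,922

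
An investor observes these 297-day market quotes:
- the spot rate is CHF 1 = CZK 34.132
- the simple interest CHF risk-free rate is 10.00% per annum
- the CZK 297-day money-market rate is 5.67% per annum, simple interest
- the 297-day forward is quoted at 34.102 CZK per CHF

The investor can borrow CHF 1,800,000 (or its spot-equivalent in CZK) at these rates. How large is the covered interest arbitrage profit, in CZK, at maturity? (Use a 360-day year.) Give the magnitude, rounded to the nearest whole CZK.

CZK 2,136,250

T = 297/360 years.
Invest the CHF and cover forward: 1,800,000 × 1.082500 × 34.102 = CZK 66,447,747.00.
Convert at spot and invest in CZK: 1,800,000 × 34.132 × 1.0467775 = CZK 64,311,497.33.
The quoted forward overvalues CHF, so borrow CZK, buy CHF at spot, deposit the CHF at 10.00%, and sell the proceeds forward at 34.102.
The gap between the two covered legs is CZK 2,136,250.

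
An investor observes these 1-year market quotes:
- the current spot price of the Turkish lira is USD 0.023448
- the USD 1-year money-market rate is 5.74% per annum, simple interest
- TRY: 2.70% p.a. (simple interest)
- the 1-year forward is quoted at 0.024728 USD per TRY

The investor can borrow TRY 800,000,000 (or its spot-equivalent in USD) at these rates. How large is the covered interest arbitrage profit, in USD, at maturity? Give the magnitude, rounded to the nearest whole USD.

T = 1 year.
Invest the TRY and cover forward: 800,000,000 × 1.027000 × 0.024728 = USD 20,316,524.80.
Convert at spot and invest in USD: 800,000,000 × 0.023448 × 1.057400 = USD 19,835,132.16.
The quoted forward overvalues TRY, so borrow USD, buy TRY at spot, deposit the TRY at 2.70%, and sell the proceeds forward at 0.024728.
Arbitrage profit = |20,316,524.80 − 19,835,132.16| = USD 481,393.

USD 481,393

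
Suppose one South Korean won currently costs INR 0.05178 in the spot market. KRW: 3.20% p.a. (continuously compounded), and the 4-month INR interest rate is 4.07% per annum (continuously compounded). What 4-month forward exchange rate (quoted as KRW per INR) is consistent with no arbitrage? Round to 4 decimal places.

19.2566

T = 4/12 years.
Growth of 1 INR over T: e^(0.0407×4/12) = 1.01365911.
KRW accumulates by e^(0.0320×4/12) = 1.01072376.
So F = 0.05178 × 1.01365911 / 1.01072376 = 0.051930380 (INR/KRW).
Invert for KRW per INR: 1 / 0.051930380 = 19.2566.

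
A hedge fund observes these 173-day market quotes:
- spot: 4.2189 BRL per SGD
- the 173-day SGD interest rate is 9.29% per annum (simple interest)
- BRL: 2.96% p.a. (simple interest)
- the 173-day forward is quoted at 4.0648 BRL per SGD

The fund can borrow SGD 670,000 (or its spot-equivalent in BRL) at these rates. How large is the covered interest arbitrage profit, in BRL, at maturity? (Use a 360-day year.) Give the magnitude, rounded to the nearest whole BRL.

BRL 21,872

T = 173/360 years.
Keep in SGD, deliver into the forward: 670,000·1.044643611·4.0648 = BRL 2,844,999.12.
Swap to BRL now, deposit: 670,000·4.2189·1.014224444 = BRL 2,866,870.71.
The quoted forward undervalues SGD, so borrow SGD, convert to BRL at spot, deposit the BRL at 2.96%, and buy SGD forward at 4.0648 to cover the loan.
The gap between the two covered legs is BRL 21,872.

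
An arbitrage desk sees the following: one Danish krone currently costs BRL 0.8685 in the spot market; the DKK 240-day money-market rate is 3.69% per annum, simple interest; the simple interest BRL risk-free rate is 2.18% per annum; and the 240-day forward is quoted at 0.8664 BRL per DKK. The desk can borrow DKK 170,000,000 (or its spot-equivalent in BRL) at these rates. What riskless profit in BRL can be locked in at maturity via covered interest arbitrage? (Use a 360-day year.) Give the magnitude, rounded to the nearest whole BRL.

T = 240/360 years.
Invest the DKK and cover forward: 170,000,000 × 1.024600 × 0.8664 = BRL 150,911,284.80.
Convert at spot and invest in BRL: 170,000,000 × 0.8685 × 1.01453333333 = BRL 149,790,774.00.
The quoted forward overvalues DKK, so borrow BRL, buy DKK at spot, deposit the DKK at 3.69%, and sell the proceeds forward at 0.8664.
Arbitrage profit = |150,911,284.80 − 149,790,774.00| = BRL 1,120,511.

BRL 1,120,511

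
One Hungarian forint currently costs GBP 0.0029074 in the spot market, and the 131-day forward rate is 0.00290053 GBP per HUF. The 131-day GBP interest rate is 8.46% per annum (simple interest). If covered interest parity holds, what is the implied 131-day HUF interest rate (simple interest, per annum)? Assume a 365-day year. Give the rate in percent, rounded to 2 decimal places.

9.14%

T = 131/365 years.
CIP gives F = S · g_GBP/g_HUF, so g_GBP/g_HUF = 0.00290053/0.0029074 = 0.9976371.
The GBP side grows by 1 + 0.0846×131/365 = 1.0303633.
So the HUF growth factor = 1.0328037.
(1.0328037 − 1)/T = 0.091400, i.e. 9.14%.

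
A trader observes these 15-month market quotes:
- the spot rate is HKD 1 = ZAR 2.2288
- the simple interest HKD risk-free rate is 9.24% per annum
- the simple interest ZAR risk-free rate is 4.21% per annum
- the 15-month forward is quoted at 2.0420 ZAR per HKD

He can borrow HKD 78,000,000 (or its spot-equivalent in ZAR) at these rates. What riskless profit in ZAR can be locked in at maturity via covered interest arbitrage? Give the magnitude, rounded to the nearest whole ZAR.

T = 15/12 years.
Invest the HKD and cover forward: 78,000,000 × 1.115500 × 2.0420 = ZAR 177,672,378.00.
Convert at spot and invest in ZAR: 78,000,000 × 2.2288 × 1.052625 = ZAR 182,995,066.80.
The quoted forward undervalues HKD, so borrow HKD, convert to ZAR at spot, deposit the ZAR at 4.21%, and buy HKD forward at 2.0420 to cover the loan.
Arbitrage profit = |177,672,378.00 − 182,995,066.80| = ZAR 5,322,689.

ZAR 5,322,689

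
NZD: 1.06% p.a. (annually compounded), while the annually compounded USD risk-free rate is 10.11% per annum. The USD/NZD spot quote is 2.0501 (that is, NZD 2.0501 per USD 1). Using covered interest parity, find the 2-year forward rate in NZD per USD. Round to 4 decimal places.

T = 2 years.
Growth of 1 NZD over T: (1 + 0.0106)^2 = 1.0213124.
USD accumulates by (1 + 0.1011)^2 = 1.2124212.
CIP: F = S · (grow NZD)/(grow USD) = 2.0501 × 1.0213124/1.2124212 = 1.726951 NZD per USD.

1.7270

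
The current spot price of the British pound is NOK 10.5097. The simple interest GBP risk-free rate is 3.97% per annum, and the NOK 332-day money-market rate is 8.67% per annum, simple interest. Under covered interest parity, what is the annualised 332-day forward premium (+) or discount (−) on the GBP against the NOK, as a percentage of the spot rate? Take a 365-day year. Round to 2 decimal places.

T = 332/365 years.
CIP forward (NOK per GBP) = 10.5097 × 1.0788614/1.0361107 = 10.9433381.
(F − S)/S ÷ T = (10.9433381 − 10.5097)/10.5097/(332/365) = 0.045362 → 4.54%.

+4.54%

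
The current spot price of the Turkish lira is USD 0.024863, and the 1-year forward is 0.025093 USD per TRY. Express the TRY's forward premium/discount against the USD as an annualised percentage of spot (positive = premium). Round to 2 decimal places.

T = 1 year.
(F − S)/S = (0.025093 − 0.024863)/0.024863 = 0.0092507.
Annualise by dividing by T: 0.0092507 / 1 = 0.009251 → 0.93%.

+0.93%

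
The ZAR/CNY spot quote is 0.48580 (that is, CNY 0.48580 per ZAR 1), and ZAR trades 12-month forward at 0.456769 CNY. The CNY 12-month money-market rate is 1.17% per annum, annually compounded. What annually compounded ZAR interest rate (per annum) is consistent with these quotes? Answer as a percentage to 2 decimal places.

7.60%

T = 1 year.
By CIP, F/S equals the CNY-to-ZAR growth ratio: 0.456769/0.4858 = 0.9402408.
The CNY side grows by (1 + 0.0117)^1 = 1.011700.
So the ZAR growth factor = 1.076001.
r = 1.076001^(1/1) − 1 = 0.076001 → 7.60%.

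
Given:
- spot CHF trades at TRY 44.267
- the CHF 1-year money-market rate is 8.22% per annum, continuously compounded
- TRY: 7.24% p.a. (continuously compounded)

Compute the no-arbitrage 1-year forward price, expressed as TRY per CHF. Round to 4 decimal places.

43.8353

T = 1 year.
TRY growth factor: e^(0.0724×1) = 1.07508529.
CHF growth factor: e^(0.0822×1) = 1.08567292.
So F = 44.267 × 1.07508529 / 1.08567292 = 43.835302 (TRY/CHF).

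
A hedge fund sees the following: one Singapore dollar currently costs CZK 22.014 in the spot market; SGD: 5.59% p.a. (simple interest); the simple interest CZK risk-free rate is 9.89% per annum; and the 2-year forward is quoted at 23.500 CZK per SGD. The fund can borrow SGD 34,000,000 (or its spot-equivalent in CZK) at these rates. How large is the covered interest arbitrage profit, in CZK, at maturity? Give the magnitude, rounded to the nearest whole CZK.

T = 2 years.
Invest the SGD and cover forward: 34,000,000 × 1.111800 × 23.500 = CZK 888,328,200.00.
Convert at spot and invest in CZK: 34,000,000 × 22.014 × 1.197800 = CZK 896,524,552.80.
The quoted forward undervalues SGD, so borrow SGD, convert to CZK at spot, deposit the CZK at 9.89%, and buy SGD forward at 23.500 to cover the loan.
Arbitrage profit = |888,328,200.00 − 896,524,552.80| = CZK 8,196,353.

CZK 8,196,353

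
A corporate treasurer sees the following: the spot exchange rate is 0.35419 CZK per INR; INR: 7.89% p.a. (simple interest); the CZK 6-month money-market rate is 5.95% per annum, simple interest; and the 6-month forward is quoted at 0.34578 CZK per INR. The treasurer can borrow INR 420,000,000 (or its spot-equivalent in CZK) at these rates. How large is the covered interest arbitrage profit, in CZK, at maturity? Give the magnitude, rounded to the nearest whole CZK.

CZK 2,228,575

T = 6/12 years.
Keep in INR, deliver into the forward: 420,000,000·1.039450·0.34578 = CZK 150,956,828.82.
Swap to CZK now, deposit: 420,000,000·0.35419·1.029750 = CZK 153,185,404.05.
The quoted forward undervalues INR, so borrow INR, convert to CZK at spot, deposit the CZK at 5.95%, and buy INR forward at 0.34578 to cover the loan.
The gap between the two covered legs is CZK 2,228,575.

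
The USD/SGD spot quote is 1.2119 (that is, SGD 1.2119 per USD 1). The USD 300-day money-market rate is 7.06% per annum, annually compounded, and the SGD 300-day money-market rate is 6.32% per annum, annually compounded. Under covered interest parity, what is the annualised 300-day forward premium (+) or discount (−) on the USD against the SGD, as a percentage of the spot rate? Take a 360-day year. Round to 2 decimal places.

-0.69%

T = 300/360 years.
F = S · g_SGD/g_USD = 1.2119 × 1.0523959/1.0584964 = 1.2049154.
(F − S)/S ÷ T = (1.2049154 − 1.2119)/1.2119/(300/360) = -0.006916 → -0.69%.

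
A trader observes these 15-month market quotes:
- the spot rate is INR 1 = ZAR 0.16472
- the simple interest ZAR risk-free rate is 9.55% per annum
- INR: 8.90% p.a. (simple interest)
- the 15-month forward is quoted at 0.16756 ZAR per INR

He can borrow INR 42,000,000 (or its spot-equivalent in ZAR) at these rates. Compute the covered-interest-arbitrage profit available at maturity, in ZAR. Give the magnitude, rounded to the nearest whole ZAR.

ZAR 76,339

T = 15/12 years.
Keep in INR, deliver into the forward: 42,000,000·1.111250·0.16756 = ZAR 7,820,444.10.
Swap to ZAR now, deposit: 42,000,000·0.16472·1.119375 = ZAR 7,744,104.90.
The quoted forward overvalues INR, so borrow ZAR, buy INR at spot, deposit the INR at 8.90%, and sell the proceeds forward at 0.16756.
Arbitrage profit = |7,820,444.10 − 7,744,104.90| = ZAR 76,339.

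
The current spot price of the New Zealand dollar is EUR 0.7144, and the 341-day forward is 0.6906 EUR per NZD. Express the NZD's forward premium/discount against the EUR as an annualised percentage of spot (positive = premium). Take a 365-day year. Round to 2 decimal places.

-3.57%

T = 341/365 years.
(F − S)/S = (0.6906 − 0.7144)/0.7144 = -0.0333147.
Annualise by dividing by T: -0.0333147 / (341/365) = -0.035659 → -3.57%.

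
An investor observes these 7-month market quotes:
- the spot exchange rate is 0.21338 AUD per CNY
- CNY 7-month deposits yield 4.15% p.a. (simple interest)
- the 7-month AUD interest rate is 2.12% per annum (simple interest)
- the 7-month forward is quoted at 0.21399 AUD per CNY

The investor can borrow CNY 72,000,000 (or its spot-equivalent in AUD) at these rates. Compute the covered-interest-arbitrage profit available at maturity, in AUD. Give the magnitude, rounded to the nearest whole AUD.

T = 7/12 years.
Keep in CNY, deliver into the forward: 72,000,000·1.0242083333·0.21399 = AUD 15,780,264.57.
Swap to AUD now, deposit: 72,000,000·0.21338·1.0123666667 = AUD 15,553,353.55.
The quoted forward overvalues CNY, so borrow AUD, buy CNY at spot, deposit the CNY at 4.15%, and sell the proceeds forward at 0.21399.
Arbitrage profit = |15,780,264.57 − 15,553,353.55| = AUD 226,911.

AUD 226,911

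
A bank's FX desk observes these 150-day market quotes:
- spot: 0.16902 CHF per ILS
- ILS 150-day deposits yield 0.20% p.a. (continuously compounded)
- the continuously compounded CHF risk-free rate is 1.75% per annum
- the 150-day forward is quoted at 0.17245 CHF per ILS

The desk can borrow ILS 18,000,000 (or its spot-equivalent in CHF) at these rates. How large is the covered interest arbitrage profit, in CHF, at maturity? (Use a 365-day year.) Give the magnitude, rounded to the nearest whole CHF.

T = 150/365 years.
Invest the ILS and cover forward: 18,000,000 × 1.000822256 × 0.17245 = CHF 3,106,652.36.
Convert at spot and invest in CHF: 18,000,000 × 0.16902 × 1.007217704 = CHF 3,064,318.85.
The quoted forward overvalues ILS, so borrow CHF, buy ILS at spot, deposit the ILS at 0.20%, and sell the proceeds forward at 0.17245.
The gap between the two covered legs is CHF 42,334.

CHF 42,334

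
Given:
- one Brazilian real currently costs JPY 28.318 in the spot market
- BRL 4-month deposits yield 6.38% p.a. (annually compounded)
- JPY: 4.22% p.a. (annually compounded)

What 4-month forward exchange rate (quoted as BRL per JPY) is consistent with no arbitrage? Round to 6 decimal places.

0.035556

T = 4/12 years.
JPY growth factor: (1 + 0.0422)^(4/12) = 1.0138733.
BRL accumulates by (1 + 0.0638)^(4/12) = 1.0208298.
Forward (JPY per BRL) = 28.318 × 1.0138733 / 1.0208298 = 28.12503.
Quoted the other way: 1/28.12503 = 0.035556 BRL per JPY.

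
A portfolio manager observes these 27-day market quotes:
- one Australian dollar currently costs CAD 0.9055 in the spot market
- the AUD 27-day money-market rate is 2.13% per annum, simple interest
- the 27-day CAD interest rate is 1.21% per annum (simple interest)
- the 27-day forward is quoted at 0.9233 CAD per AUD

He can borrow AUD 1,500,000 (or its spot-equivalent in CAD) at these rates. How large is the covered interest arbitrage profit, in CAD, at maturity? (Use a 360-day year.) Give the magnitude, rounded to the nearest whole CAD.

CAD 27,680

T = 27/360 years.
Route A — deposit AUD, sell forward: 1,500,000 × 1.0015975 × 0.9233 = CAD 1,387,162.46.
Route B — convert at spot, deposit CAD: 1,500,000 × 0.9055 × 1.0009075 = CAD 1,359,482.61.
The quoted forward overvalues AUD, so borrow CAD, buy AUD at spot, deposit the AUD at 2.13%, and sell the proceeds forward at 0.9233.
The gap between the two covered legs is CAD 27,680.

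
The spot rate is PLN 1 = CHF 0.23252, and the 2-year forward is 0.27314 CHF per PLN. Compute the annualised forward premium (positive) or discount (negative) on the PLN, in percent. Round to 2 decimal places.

+8.73%

T = 2 years.
Period premium: (0.27314 − 0.23252)/0.23252 = 0.1746946.
Annualise by dividing by T: 0.1746946 / 2 = 0.087347 → 8.73%.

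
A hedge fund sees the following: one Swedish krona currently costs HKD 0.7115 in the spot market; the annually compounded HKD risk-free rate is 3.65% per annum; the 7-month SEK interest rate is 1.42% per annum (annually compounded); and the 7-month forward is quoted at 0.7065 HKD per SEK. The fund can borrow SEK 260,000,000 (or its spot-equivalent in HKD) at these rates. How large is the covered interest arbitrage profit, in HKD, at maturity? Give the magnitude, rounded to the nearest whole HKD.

HKD 3,692,206

T = 7/12 years.
Invest the SEK and cover forward: 260,000,000 × 1.00825899139 × 0.7065 = HKD 185,207,094.13.
Convert at spot and invest in HKD: 260,000,000 × 0.7115 × 1.02113249186 = HKD 188,899,299.67.
The quoted forward undervalues SEK, so borrow SEK, convert to HKD at spot, deposit the HKD at 3.65%, and buy SEK forward at 0.7065 to cover the loan.
The gap between the two covered legs is HKD 3,692,206.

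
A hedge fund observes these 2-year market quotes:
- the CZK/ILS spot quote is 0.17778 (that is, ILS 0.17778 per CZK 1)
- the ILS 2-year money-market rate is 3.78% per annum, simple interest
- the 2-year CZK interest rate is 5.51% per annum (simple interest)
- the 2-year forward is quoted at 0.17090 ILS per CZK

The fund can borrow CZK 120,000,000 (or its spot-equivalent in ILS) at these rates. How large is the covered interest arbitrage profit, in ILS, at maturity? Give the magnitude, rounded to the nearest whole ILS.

ILS 178,439

T = 2 years.
Invest the CZK and cover forward: 120,000,000 × 1.110200 × 0.17090 = ILS 22,767,981.60.
Convert at spot and invest in ILS: 120,000,000 × 0.17778 × 1.075600 = ILS 22,946,420.16.
The quoted forward undervalues CZK, so borrow CZK, convert to ILS at spot, deposit the ILS at 3.78%, and buy CZK forward at 0.17090 to cover the loan.
Arbitrage profit = |22,767,981.60 − 22,946,420.16| = ILS 178,439.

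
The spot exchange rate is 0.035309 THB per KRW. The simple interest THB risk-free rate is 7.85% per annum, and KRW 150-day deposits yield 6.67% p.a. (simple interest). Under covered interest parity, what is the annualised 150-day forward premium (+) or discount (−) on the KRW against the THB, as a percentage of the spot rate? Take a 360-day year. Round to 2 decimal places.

+1.15%

T = 150/360 years.
CIP forward (THB per KRW) = 0.035309 × 1.0327083/1.0277917 = 0.035477906.
(F − S)/S ÷ T = (0.035477906 − 0.035309)/0.035309/(150/360) = 0.011481 → 1.15%.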